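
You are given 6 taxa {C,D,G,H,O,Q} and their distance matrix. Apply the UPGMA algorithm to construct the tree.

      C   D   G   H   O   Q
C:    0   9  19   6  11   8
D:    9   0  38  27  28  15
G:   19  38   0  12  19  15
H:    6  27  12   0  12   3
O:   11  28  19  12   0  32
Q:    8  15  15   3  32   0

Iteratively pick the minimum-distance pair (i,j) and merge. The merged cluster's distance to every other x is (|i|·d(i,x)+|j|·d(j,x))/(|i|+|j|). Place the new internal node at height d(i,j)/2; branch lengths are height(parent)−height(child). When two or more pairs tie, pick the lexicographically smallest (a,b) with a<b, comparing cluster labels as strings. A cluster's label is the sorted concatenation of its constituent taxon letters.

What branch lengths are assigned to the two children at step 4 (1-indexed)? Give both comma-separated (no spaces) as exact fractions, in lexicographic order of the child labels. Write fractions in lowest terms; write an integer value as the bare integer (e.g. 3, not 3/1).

19/12,37/4

iteration 1: select H,Q (d=3); attach at lengths (3/2, 3/2); label the merged cluster HQ
  updated: d(C,HQ)=7, d(D,HQ)=21, d(G,HQ)=27/2, d(HQ,O)=22
iteration 2: select C,HQ (d=7); attach at lengths (7/2, 2); label the merged cluster CHQ
  updated: d(CHQ,D)=17, d(CHQ,G)=46/3, d(CHQ,O)=55/3
iteration 3: select CHQ,G (d=46/3); attach at lengths (25/6, 23/3); label the merged cluster CGHQ
  updated: d(CGHQ,D)=89/4, d(CGHQ,O)=37/2
iteration 4: select CGHQ,O (d=37/2); attach at lengths (19/12, 37/4); label the merged cluster CGHOQ
  updated: d(CGHOQ,D)=117/5
iteration 5: select CGHOQ,D (d=117/5); attach at lengths (49/20, 117/10); label the merged cluster CDGHOQ
final tree: ((((C:7/2,(H:3/2,Q:3/2):2):25/6,G:23/3):19/12,O:37/4):49/20,D:117/10)
total length: 2719/60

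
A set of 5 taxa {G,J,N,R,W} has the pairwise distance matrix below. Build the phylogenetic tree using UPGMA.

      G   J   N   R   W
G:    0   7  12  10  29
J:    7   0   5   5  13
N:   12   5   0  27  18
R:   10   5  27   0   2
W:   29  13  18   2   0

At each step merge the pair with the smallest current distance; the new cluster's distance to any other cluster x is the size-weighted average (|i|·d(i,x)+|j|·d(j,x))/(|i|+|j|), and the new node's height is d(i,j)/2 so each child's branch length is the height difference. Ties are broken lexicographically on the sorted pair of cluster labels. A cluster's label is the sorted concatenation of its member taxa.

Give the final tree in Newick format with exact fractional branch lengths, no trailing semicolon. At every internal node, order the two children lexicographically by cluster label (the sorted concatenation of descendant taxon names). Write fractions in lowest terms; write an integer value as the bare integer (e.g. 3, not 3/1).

1. join R+W (d=2) ⇒ RW; edges |R|=1, |W|=1
  updated: d(G,RW)=39/2, d(J,RW)=9, d(N,RW)=45/2
2. join J+N (d=5) ⇒ JN; edges |J|=5/2, |N|=5/2
  updated: d(G,JN)=19/2, d(JN,RW)=63/4
3. join G+JN (d=19/2) ⇒ GJN; edges |G|=19/4, |JN|=9/4
  updated: d(GJN,RW)=17
4. join GJN+RW (d=17) ⇒ GJNRW; edges |GJN|=15/4, |RW|=15/2
final tree: ((G:19/4,(J:5/2,N:5/2):9/4):15/4,(R:1,W:1):15/2)
total length: 101/4

((G:19/4,(J:5/2,N:5/2):9/4):15/4,(R:1,W:1):15/2)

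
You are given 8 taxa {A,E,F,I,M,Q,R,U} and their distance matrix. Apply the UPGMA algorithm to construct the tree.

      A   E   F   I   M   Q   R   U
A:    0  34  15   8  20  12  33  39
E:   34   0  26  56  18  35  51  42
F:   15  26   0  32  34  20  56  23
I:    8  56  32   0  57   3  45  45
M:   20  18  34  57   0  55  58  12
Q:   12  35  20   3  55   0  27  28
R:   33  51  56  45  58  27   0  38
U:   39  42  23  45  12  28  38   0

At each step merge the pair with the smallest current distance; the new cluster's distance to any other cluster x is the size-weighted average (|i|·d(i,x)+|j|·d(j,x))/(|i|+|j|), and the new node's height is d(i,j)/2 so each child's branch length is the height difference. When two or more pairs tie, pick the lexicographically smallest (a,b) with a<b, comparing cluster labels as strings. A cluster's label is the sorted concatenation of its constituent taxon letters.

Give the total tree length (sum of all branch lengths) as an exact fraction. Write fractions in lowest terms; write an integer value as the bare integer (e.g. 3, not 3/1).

203/2

1. join I+Q (d=3) ⇒ IQ; edges |I|=3/2, |Q|=3/2
  updated: d(A,IQ)=10, d(E,IQ)=91/2, d(F,IQ)=26, d(IQ,M)=56, d(IQ,R)=36, d(IQ,U)=73/2
2. join A+IQ (d=10) ⇒ AIQ; edges |A|=5, |IQ|=7/2
  updated: d(AIQ,E)=125/3, d(AIQ,F)=67/3, d(AIQ,M)=44, d(AIQ,R)=35, d(AIQ,U)=112/3
3. join M+U (d=12) ⇒ MU; edges |M|=6, |U|=6
  updated: d(AIQ,MU)=122/3, d(E,MU)=30, d(F,MU)=57/2, d(MU,R)=48
4. join AIQ+F (d=67/3) ⇒ AFIQ; edges |AIQ|=37/6, |F|=67/6
  updated: d(AFIQ,E)=151/4, d(AFIQ,MU)=301/8, d(AFIQ,R)=161/4
5. join E+MU (d=30) ⇒ EMU; edges |E|=15, |MU|=9
  updated: d(AFIQ,EMU)=113/3, d(EMU,R)=49
6. join AFIQ+EMU (d=113/3) ⇒ AEFIMQU; edges |AFIQ|=23/3, |EMU|=23/6
  updated: d(AEFIMQU,R)=44
7. join AEFIMQU+R (d=44) ⇒ AEFIMQRU; edges |AEFIMQU|=19/6, |R|=22
final tree: ((((A:5,(I:3/2,Q:3/2):7/2):37/6,F:67/6):23/3,(E:15,(M:6,U:6):9):23/6):19/6,R:22)
total length: 203/2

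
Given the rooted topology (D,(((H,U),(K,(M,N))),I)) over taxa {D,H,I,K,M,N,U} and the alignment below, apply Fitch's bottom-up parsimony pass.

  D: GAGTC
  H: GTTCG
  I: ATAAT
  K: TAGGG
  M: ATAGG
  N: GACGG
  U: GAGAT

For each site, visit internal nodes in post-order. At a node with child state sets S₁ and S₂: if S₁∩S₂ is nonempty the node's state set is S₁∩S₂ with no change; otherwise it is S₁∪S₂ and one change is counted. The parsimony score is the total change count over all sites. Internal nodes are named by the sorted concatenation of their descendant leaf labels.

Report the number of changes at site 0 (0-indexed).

site 0, node HU: H={G} ∩ U={G} → {G} (+0)
site 0, node MN: M={A} ∪ N={G} → {A,G} (+1)
site 0, node KMN: K={T} ∪ MN={A,G} → {A,G,T} (+1)
site 0, node HKMNU: HU={G} ∩ KMN={A,G,T} → {G} (+0)
site 0, node HIKMNU: HKMNU={G} ∪ I={A} → {A,G} (+1)
site 0, node DHIKMNU: D={G} ∩ HIKMNU={A,G} → {G} (+0)
site 1, node HU: H={T} ∪ U={A} → {A,T} (+1)
site 1, node MN: M={T} ∪ N={A} → {A,T} (+1)
site 1, node KMN: K={A} ∩ MN={A,T} → {A} (+0)
site 1, node HKMNU: HU={A,T} ∩ KMN={A} → {A} (+0)
site 1, node HIKMNU: HKMNU={A} ∪ I={T} → {A,T} (+1)
site 1, node DHIKMNU: D={A} ∩ HIKMNU={A,T} → {A} (+0)
site 2, node HU: H={T} ∪ U={G} → {G,T} (+1)
site 2, node MN: M={A} ∪ N={C} → {A,C} (+1)
site 2, node KMN: K={G} ∪ MN={A,C} → {A,C,G} (+1)
site 2, node HKMNU: HU={G,T} ∩ KMN={A,C,G} → {G} (+0)
site 2, node HIKMNU: HKMNU={G} ∪ I={A} → {A,G} (+1)
site 2, node DHIKMNU: D={G} ∩ HIKMNU={A,G} → {G} (+0)
site 3, node HU: H={C} ∪ U={A} → {A,C} (+1)
site 3, node MN: M={G} ∩ N={G} → {G} (+0)
site 3, node KMN: K={G} ∩ MN={G} → {G} (+0)
site 3, node HKMNU: HU={A,C} ∪ KMN={G} → {A,C,G} (+1)
site 3, node HIKMNU: HKMNU={A,C,G} ∩ I={A} → {A} (+0)
site 3, node DHIKMNU: D={T} ∪ HIKMNU={A} → {A,T} (+1)
site 4, node HU: H={G} ∪ U={T} → {G,T} (+1)
site 4, node MN: M={G} ∩ N={G} → {G} (+0)
site 4, node KMN: K={G} ∩ MN={G} → {G} (+0)
site 4, node HKMNU: HU={G,T} ∩ KMN={G} → {G} (+0)
site 4, node HIKMNU: HKMNU={G} ∪ I={T} → {G,T} (+1)
site 4, node DHIKMNU: D={C} ∪ HIKMNU={G,T} → {C,G,T} (+1)
per-site changes: [3, 3, 4, 3, 3]; total = 16

3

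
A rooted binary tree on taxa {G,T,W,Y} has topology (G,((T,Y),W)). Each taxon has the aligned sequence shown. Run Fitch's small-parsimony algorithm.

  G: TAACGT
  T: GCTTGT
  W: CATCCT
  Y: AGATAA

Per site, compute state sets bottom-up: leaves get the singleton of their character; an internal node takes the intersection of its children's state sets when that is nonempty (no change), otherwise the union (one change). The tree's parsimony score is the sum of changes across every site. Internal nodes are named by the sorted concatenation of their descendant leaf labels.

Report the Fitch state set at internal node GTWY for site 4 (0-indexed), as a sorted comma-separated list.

G

[col 0] TY: children T:{G}, Y:{A} ∪→ {A,G}; cost 1
[col 0] TWY: children TY:{A,G}, W:{C} ∪→ {A,C,G}; cost 1
[col 0] GTWY: children G:{T}, TWY:{A,C,G} ∪→ {A,C,G,T}; cost 1
[col 1] TY: children T:{C}, Y:{G} ∪→ {C,G}; cost 1
[col 1] TWY: children TY:{C,G}, W:{A} ∪→ {A,C,G}; cost 1
[col 1] GTWY: children G:{A}, TWY:{A,C,G} ∩→ {A}; cost 0
[col 2] TY: children T:{T}, Y:{A} ∪→ {A,T}; cost 1
[col 2] TWY: children TY:{A,T}, W:{T} ∩→ {T}; cost 0
[col 2] GTWY: children G:{A}, TWY:{T} ∪→ {A,T}; cost 1
[col 3] TY: children T:{T}, Y:{T} ∩→ {T}; cost 0
[col 3] TWY: children TY:{T}, W:{C} ∪→ {C,T}; cost 1
[col 3] GTWY: children G:{C}, TWY:{C,T} ∩→ {C}; cost 0
[col 4] TY: children T:{G}, Y:{A} ∪→ {A,G}; cost 1
[col 4] TWY: children TY:{A,G}, W:{C} ∪→ {A,C,G}; cost 1
[col 4] GTWY: children G:{G}, TWY:{A,C,G} ∩→ {G}; cost 0
[col 5] TY: children T:{T}, Y:{A} ∪→ {A,T}; cost 1
[col 5] TWY: children TY:{A,T}, W:{T} ∩→ {T}; cost 0
[col 5] GTWY: children G:{T}, TWY:{T} ∩→ {T}; cost 0
per-site changes: [3, 2, 2, 1, 2, 1]; total = 11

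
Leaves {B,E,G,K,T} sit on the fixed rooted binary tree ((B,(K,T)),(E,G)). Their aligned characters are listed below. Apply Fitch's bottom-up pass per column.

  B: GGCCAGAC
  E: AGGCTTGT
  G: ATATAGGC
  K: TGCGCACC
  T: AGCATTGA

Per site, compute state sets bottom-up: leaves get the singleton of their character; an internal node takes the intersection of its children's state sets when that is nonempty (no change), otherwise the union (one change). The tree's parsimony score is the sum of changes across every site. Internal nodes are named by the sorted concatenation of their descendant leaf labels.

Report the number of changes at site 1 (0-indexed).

site 0, node KT: K={T} ∪ T={A} → {A,T} (+1)
site 0, node BKT: B={G} ∪ KT={A,T} → {A,G,T} (+1)
site 0, node EG: E={A} ∩ G={A} → {A} (+0)
site 0, node BEGKT: BKT={A,G,T} ∩ EG={A} → {A} (+0)
site 1, node KT: K={G} ∩ T={G} → {G} (+0)
site 1, node BKT: B={G} ∩ KT={G} → {G} (+0)
site 1, node EG: E={G} ∪ G={T} → {G,T} (+1)
site 1, node BEGKT: BKT={G} ∩ EG={G,T} → {G} (+0)
site 2, node KT: K={C} ∩ T={C} → {C} (+0)
site 2, node BKT: B={C} ∩ KT={C} → {C} (+0)
site 2, node EG: E={G} ∪ G={A} → {A,G} (+1)
site 2, node BEGKT: BKT={C} ∪ EG={A,G} → {A,C,G} (+1)
site 3, node KT: K={G} ∪ T={A} → {A,G} (+1)
site 3, node BKT: B={C} ∪ KT={A,G} → {A,C,G} (+1)
site 3, node EG: E={C} ∪ G={T} → {C,T} (+1)
site 3, node BEGKT: BKT={A,C,G} ∩ EG={C,T} → {C} (+0)
site 4, node KT: K={C} ∪ T={T} → {C,T} (+1)
site 4, node BKT: B={A} ∪ KT={C,T} → {A,C,T} (+1)
site 4, node EG: E={T} ∪ G={A} → {A,T} (+1)
site 4, node BEGKT: BKT={A,C,T} ∩ EG={A,T} → {A,T} (+0)
site 5, node KT: K={A} ∪ T={T} → {A,T} (+1)
site 5, node BKT: B={G} ∪ KT={A,T} → {A,G,T} (+1)
site 5, node EG: E={T} ∪ G={G} → {G,T} (+1)
site 5, node BEGKT: BKT={A,G,T} ∩ EG={G,T} → {G,T} (+0)
site 6, node KT: K={C} ∪ T={G} → {C,G} (+1)
site 6, node BKT: B={A} ∪ KT={C,G} → {A,C,G} (+1)
site 6, node EG: E={G} ∩ G={G} → {G} (+0)
site 6, node BEGKT: BKT={A,C,G} ∩ EG={G} → {G} (+0)
site 7, node KT: K={C} ∪ T={A} → {A,C} (+1)
site 7, node BKT: B={C} ∩ KT={A,C} → {C} (+0)
site 7, node EG: E={T} ∪ G={C} → {C,T} (+1)
site 7, node BEGKT: BKT={C} ∩ EG={C,T} → {C} (+0)
per-site changes: [2, 1, 2, 3, 3, 3, 2, 2]; total = 18

1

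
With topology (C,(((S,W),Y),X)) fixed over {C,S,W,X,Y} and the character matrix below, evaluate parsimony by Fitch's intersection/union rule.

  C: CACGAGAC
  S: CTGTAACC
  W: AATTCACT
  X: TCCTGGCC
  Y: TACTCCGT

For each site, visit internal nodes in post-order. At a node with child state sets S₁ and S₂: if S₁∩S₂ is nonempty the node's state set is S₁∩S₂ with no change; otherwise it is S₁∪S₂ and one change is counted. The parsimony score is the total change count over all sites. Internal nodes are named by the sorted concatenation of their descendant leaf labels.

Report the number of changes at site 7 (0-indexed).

[col 0] SW: children S:{C}, W:{A} ∪→ {A,C}; cost 1
[col 0] SWY: children SW:{A,C}, Y:{T} ∪→ {A,C,T}; cost 1
[col 0] SWXY: children SWY:{A,C,T}, X:{T} ∩→ {T}; cost 0
[col 0] CSWXY: children C:{C}, SWXY:{T} ∪→ {C,T}; cost 1
[col 1] SW: children S:{T}, W:{A} ∪→ {A,T}; cost 1
[col 1] SWY: children SW:{A,T}, Y:{A} ∩→ {A}; cost 0
[col 1] SWXY: children SWY:{A}, X:{C} ∪→ {A,C}; cost 1
[col 1] CSWXY: children C:{A}, SWXY:{A,C} ∩→ {A}; cost 0
[col 2] SW: children S:{G}, W:{T} ∪→ {G,T}; cost 1
[col 2] SWY: children SW:{G,T}, Y:{C} ∪→ {C,G,T}; cost 1
[col 2] SWXY: children SWY:{C,G,T}, X:{C} ∩→ {C}; cost 0
[col 2] CSWXY: children C:{C}, SWXY:{C} ∩→ {C}; cost 0
[col 3] SW: children S:{T}, W:{T} ∩→ {T}; cost 0
[col 3] SWY: children SW:{T}, Y:{T} ∩→ {T}; cost 0
[col 3] SWXY: children SWY:{T}, X:{T} ∩→ {T}; cost 0
[col 3] CSWXY: children C:{G}, SWXY:{T} ∪→ {G,T}; cost 1
[col 4] SW: children S:{A}, W:{C} ∪→ {A,C}; cost 1
[col 4] SWY: children SW:{A,C}, Y:{C} ∩→ {C}; cost 0
[col 4] SWXY: children SWY:{C}, X:{G} ∪→ {C,G}; cost 1
[col 4] CSWXY: children C:{A}, SWXY:{C,G} ∪→ {A,C,G}; cost 1
[col 5] SW: children S:{A}, W:{A} ∩→ {A}; cost 0
[col 5] SWY: children SW:{A}, Y:{C} ∪→ {A,C}; cost 1
[col 5] SWXY: children SWY:{A,C}, X:{G} ∪→ {A,C,G}; cost 1
[col 5] CSWXY: children C:{G}, SWXY:{A,C,G} ∩→ {G}; cost 0
[col 6] SW: children S:{C}, W:{C} ∩→ {C}; cost 0
[col 6] SWY: children SW:{C}, Y:{G} ∪→ {C,G}; cost 1
[col 6] SWXY: children SWY:{C,G}, X:{C} ∩→ {C}; cost 0
[col 6] CSWXY: children C:{A}, SWXY:{C} ∪→ {A,C}; cost 1
[col 7] SW: children S:{C}, W:{T} ∪→ {C,T}; cost 1
[col 7] SWY: children SW:{C,T}, Y:{T} ∩→ {T}; cost 0
[col 7] SWXY: children SWY:{T}, X:{C} ∪→ {C,T}; cost 1
[col 7] CSWXY: children C:{C}, SWXY:{C,T} ∩→ {C}; cost 0
per-site changes: [3, 2, 2, 1, 3, 2, 2, 2]; total = 17

2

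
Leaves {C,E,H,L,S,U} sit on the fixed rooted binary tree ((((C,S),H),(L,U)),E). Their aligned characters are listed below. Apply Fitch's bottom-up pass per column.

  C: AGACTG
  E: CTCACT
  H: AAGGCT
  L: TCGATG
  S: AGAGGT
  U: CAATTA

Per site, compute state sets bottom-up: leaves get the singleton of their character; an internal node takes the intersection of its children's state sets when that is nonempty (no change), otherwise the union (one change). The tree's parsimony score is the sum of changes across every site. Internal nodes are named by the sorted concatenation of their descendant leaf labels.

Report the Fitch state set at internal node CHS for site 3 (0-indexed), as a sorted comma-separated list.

site 0, node CS: C={A} ∩ S={A} → {A} (+0)
site 0, node CHS: CS={A} ∩ H={A} → {A} (+0)
site 0, node LU: L={T} ∪ U={C} → {C,T} (+1)
site 0, node CHLSU: CHS={A} ∪ LU={C,T} → {A,C,T} (+1)
site 0, node CEHLSU: CHLSU={A,C,T} ∩ E={C} → {C} (+0)
site 1, node CS: C={G} ∩ S={G} → {G} (+0)
site 1, node CHS: CS={G} ∪ H={A} → {A,G} (+1)
site 1, node LU: L={C} ∪ U={A} → {A,C} (+1)
site 1, node CHLSU: CHS={A,G} ∩ LU={A,C} → {A} (+0)
site 1, node CEHLSU: CHLSU={A} ∪ E={T} → {A,T} (+1)
site 2, node CS: C={A} ∩ S={A} → {A} (+0)
site 2, node CHS: CS={A} ∪ H={G} → {A,G} (+1)
site 2, node LU: L={G} ∪ U={A} → {A,G} (+1)
site 2, node CHLSU: CHS={A,G} ∩ LU={A,G} → {A,G} (+0)
site 2, node CEHLSU: CHLSU={A,G} ∪ E={C} → {A,C,G} (+1)
site 3, node CS: C={C} ∪ S={G} → {C,G} (+1)
site 3, node CHS: CS={C,G} ∩ H={G} → {G} (+0)
site 3, node LU: L={A} ∪ U={T} → {A,T} (+1)
site 3, node CHLSU: CHS={G} ∪ LU={A,T} → {A,G,T} (+1)
site 3, node CEHLSU: CHLSU={A,G,T} ∩ E={A} → {A} (+0)
site 4, node CS: C={T} ∪ S={G} → {G,T} (+1)
site 4, node CHS: CS={G,T} ∪ H={C} → {C,G,T} (+1)
site 4, node LU: L={T} ∩ U={T} → {T} (+0)
site 4, node CHLSU: CHS={C,G,T} ∩ LU={T} → {T} (+0)
site 4, node CEHLSU: CHLSU={T} ∪ E={C} → {C,T} (+1)
site 5, node CS: C={G} ∪ S={T} → {G,T} (+1)
site 5, node CHS: CS={G,T} ∩ H={T} → {T} (+0)
site 5, node LU: L={G} ∪ U={A} → {A,G} (+1)
site 5, node CHLSU: CHS={T} ∪ LU={A,G} → {A,G,T} (+1)
site 5, node CEHLSU: CHLSU={A,G,T} ∩ E={T} → {T} (+0)
per-site changes: [2, 3, 3, 3, 3, 3]; total = 17

G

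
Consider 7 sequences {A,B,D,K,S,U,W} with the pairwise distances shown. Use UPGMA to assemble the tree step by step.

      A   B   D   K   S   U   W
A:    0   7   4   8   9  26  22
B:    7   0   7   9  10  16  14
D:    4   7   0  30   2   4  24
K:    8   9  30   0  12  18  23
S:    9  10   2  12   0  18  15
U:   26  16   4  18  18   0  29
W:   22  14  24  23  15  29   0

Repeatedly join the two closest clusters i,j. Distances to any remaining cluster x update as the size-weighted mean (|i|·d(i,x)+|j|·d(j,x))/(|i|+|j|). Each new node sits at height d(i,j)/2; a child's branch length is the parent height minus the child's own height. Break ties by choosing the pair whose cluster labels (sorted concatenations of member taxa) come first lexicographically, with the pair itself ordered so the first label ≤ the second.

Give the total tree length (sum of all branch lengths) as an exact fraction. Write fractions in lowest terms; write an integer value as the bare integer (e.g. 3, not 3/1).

5399/120

iteration 1: select D,S (d=2); attach at lengths (1, 1); label the merged cluster DS
  updated: d(A,DS)=13/2, d(B,DS)=17/2, d(DS,K)=21, d(DS,U)=11, d(DS,W)=39/2
iteration 2: select A,DS (d=13/2); attach at lengths (13/4, 9/4); label the merged cluster ADS
  updated: d(ADS,B)=8, d(ADS,K)=50/3, d(ADS,U)=16, d(ADS,W)=61/3
iteration 3: select ADS,B (d=8); attach at lengths (3/4, 4); label the merged cluster ABDS
  updated: d(ABDS,K)=59/4, d(ABDS,U)=16, d(ABDS,W)=75/4
iteration 4: select ABDS,K (d=59/4); attach at lengths (27/8, 59/8); label the merged cluster ABDKS
  updated: d(ABDKS,U)=82/5, d(ABDKS,W)=98/5
iteration 5: select ABDKS,U (d=82/5); attach at lengths (33/40, 41/5); label the merged cluster ABDKSU
  updated: d(ABDKSU,W)=127/6
iteration 6: select ABDKSU,W (d=127/6); attach at lengths (143/60, 127/12); label the merged cluster ABDKSUW
final tree: (((((A:13/4,(D:1,S:1):9/4):3/4,B:4):27/8,K:59/8):33/40,U:41/5):143/60,W:127/12)
total length: 5399/120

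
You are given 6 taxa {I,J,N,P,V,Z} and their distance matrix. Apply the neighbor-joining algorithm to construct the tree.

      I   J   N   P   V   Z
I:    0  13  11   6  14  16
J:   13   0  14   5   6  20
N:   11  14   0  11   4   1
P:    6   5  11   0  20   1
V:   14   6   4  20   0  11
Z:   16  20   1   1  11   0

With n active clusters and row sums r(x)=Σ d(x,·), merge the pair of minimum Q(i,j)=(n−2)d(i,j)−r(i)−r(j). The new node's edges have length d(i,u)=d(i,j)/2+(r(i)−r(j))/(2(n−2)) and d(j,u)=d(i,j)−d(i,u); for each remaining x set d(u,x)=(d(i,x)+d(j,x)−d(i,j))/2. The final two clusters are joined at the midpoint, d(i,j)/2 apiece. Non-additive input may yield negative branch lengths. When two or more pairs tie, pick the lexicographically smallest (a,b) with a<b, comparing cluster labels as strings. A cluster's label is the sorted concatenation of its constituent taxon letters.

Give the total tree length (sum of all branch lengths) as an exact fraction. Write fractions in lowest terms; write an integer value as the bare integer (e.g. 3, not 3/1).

iteration 1: select J,V (d=6, Q=-89); attach at lengths (27/8, 21/8); label the merged cluster JV
  updated: d(I,JV)=21/2, d(JV,N)=6, d(JV,P)=19/2, d(JV,Z)=25/2
iteration 2: select N,Z (d=1, Q=-113/2); attach at lengths (1/4, 3/4); label the merged cluster NZ
  updated: d(I,NZ)=13, d(JV,NZ)=35/4, d(NZ,P)=11/2
iteration 3: select I,P (d=6, Q=-77/2); attach at lengths (41/8, 7/8); label the merged cluster IP
  updated: d(IP,JV)=7, d(IP,NZ)=25/4
iteration 4: select IP,JV (d=7, Q=-22); attach at lengths (9/4, 19/4); label the merged cluster IJPV
  updated: d(IJPV,NZ)=4
iteration 5: select IJPV,NZ (d=4); attach at lengths (2, 2); label the merged cluster IJNPVZ
final tree: (((I:41/8,P:7/8):9/4,(J:27/8,V:21/8):19/4):2,(N:1/4,Z:3/4):2)
total length: 24

24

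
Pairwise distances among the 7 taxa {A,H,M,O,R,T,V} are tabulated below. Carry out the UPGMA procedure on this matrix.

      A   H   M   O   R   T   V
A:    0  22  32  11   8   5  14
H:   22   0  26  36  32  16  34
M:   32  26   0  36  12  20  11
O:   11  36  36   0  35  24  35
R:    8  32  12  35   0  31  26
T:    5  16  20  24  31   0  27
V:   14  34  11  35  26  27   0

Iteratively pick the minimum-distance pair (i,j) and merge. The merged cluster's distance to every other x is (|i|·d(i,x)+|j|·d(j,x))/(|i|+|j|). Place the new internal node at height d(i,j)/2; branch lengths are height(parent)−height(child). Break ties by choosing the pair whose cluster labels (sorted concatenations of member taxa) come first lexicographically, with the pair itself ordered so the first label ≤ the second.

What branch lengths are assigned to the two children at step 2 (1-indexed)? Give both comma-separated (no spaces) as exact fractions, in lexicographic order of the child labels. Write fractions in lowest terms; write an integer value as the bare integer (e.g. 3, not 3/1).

1. join A+T (d=5) ⇒ AT; edges |A|=5/2, |T|=5/2
  updated: d(AT,H)=19, d(AT,M)=26, d(AT,O)=35/2, d(AT,R)=39/2, d(AT,V)=41/2
2. join M+V (d=11) ⇒ MV; edges |M|=11/2, |V|=11/2
  updated: d(AT,MV)=93/4, d(H,MV)=30, d(MV,O)=71/2, d(MV,R)=19
3. join AT+O (d=35/2) ⇒ AOT; edges |AT|=25/4, |O|=35/4
  updated: d(AOT,H)=74/3, d(AOT,MV)=82/3, d(AOT,R)=74/3
4. join MV+R (d=19) ⇒ MRV; edges |MV|=4, |R|=19/2
  updated: d(AOT,MRV)=238/9, d(H,MRV)=92/3
5. join AOT+H (d=74/3) ⇒ AHOT; edges |AOT|=43/12, |H|=37/3
  updated: d(AHOT,MRV)=55/2
6. join AHOT+MRV (d=55/2) ⇒ AHMORTV; edges |AHOT|=17/12, |MRV|=17/4
final tree: ((((A:5/2,T:5/2):25/4,O:35/4):43/12,H:37/3):17/12,((M:11/2,V:11/2):4,R:19/2):17/4)
total length: 793/12

11/2,11/2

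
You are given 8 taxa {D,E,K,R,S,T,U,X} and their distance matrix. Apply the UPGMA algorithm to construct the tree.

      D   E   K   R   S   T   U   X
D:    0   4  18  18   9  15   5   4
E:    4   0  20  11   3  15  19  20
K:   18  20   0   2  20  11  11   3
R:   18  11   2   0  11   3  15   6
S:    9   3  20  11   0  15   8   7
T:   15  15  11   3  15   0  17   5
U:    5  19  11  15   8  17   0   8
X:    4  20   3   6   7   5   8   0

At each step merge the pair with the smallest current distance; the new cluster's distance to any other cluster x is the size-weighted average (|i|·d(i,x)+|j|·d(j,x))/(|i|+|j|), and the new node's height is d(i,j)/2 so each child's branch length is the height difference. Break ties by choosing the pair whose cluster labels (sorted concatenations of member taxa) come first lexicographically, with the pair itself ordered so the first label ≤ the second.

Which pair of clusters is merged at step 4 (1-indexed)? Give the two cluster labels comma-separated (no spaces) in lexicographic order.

iteration 1: select K,R (d=2); attach at lengths (1, 1); label the merged cluster KR
  updated: d(D,KR)=18, d(E,KR)=31/2, d(KR,S)=31/2, d(KR,T)=7, d(KR,U)=13, d(KR,X)=9/2
iteration 2: select E,S (d=3); attach at lengths (3/2, 3/2); label the merged cluster ES
  updated: d(D,ES)=13/2, d(ES,KR)=31/2, d(ES,T)=15, d(ES,U)=27/2, d(ES,X)=27/2
iteration 3: select D,X (d=4); attach at lengths (2, 2); label the merged cluster DX
  updated: d(DX,ES)=10, d(DX,KR)=45/4, d(DX,T)=10, d(DX,U)=13/2
iteration 4: select DX,U (d=13/2); attach at lengths (5/4, 13/4); label the merged cluster DUX
  updated: d(DUX,ES)=67/6, d(DUX,KR)=71/6, d(DUX,T)=37/3
iteration 5: select KR,T (d=7); attach at lengths (5/2, 7/2); label the merged cluster KRT
  updated: d(DUX,KRT)=12, d(ES,KRT)=46/3
iteration 6: select DUX,ES (d=67/6); attach at lengths (7/3, 49/12); label the merged cluster DESUX
  updated: d(DESUX,KRT)=40/3
iteration 7: select DESUX,KRT (d=40/3); attach at lengths (13/12, 19/6); label the merged cluster DEKRSTUX
final tree: ((((D:2,X:2):5/4,U:13/4):7/3,(E:3/2,S:3/2):49/12):13/12,((K:1,R:1):5/2,T:7/2):19/6)
total length: 181/6

DX,U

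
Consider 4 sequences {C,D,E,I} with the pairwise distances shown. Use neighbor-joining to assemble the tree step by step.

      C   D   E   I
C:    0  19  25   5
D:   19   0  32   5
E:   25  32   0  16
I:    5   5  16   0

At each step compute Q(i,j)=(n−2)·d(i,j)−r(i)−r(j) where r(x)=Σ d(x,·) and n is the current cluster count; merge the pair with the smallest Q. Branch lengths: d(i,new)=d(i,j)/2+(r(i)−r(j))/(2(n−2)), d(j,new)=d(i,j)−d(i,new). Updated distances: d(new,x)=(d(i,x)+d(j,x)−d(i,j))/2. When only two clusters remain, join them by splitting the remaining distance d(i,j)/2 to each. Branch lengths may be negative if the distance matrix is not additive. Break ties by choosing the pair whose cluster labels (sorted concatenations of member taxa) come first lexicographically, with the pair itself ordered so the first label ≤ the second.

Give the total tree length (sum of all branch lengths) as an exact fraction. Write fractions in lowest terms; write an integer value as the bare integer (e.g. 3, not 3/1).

step 1: merge (C,E) at d=25, Q=-72; branch lengths C→13/2, E→37/2; new cluster CE
  updated: d(CE,D)=13, d(CE,I)=-2
step 2: merge (CE,D) at d=13, Q=-16; branch lengths CE→3, D→10; new cluster CDE
  updated: d(CDE,I)=-5
step 3: merge (CDE,I) at d=-5; branch lengths CDE→-5/2, I→-5/2; new cluster CDEI
final tree: (((C:13/2,E:37/2):3,D:10):-5/2,I:-5/2)
total length: 33

33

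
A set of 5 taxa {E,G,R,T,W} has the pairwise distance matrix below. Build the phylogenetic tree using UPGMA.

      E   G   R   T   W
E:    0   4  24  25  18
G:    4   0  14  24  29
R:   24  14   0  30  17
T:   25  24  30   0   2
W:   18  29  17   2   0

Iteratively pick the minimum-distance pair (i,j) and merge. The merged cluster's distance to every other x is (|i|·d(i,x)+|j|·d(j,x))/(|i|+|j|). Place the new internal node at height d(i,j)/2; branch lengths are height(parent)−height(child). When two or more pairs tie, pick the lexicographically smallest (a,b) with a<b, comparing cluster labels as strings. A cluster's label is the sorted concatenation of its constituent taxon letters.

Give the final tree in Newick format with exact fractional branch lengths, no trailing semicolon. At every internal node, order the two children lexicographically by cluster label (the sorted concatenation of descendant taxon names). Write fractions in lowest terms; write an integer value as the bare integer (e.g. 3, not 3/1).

1. join T+W (d=2) ⇒ TW; edges |T|=1, |W|=1
  updated: d(E,TW)=43/2, d(G,TW)=53/2, d(R,TW)=47/2
2. join E+G (d=4) ⇒ EG; edges |E|=2, |G|=2
  updated: d(EG,R)=19, d(EG,TW)=24
3. join EG+R (d=19) ⇒ EGR; edges |EG|=15/2, |R|=19/2
  updated: d(EGR,TW)=143/6
4. join EGR+TW (d=143/6) ⇒ EGRTW; edges |EGR|=29/12, |TW|=131/12
final tree: (((E:2,G:2):15/2,R:19/2):29/12,(T:1,W:1):131/12)
total length: 109/3

(((E:2,G:2):15/2,R:19/2):29/12,(T:1,W:1):131/12)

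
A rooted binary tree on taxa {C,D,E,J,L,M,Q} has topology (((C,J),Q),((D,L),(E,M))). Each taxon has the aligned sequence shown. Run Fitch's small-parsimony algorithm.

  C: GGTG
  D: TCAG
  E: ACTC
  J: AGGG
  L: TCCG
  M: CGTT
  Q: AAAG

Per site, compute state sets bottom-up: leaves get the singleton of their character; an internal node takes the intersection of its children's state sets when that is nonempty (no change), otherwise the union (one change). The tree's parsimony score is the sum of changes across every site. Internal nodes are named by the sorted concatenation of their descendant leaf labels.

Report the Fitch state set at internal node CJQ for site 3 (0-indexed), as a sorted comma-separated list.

CJ@0: {G} ∪ {A} = {A,G} (union, +1)
CJQ@0: {A,G} ∩ {A} = {A} (intersection, +0)
DL@0: {T} ∩ {T} = {T} (intersection, +0)
EM@0: {A} ∪ {C} = {A,C} (union, +1)
DELM@0: {T} ∪ {A,C} = {A,C,T} (union, +1)
CDEJLMQ@0: {A} ∩ {A,C,T} = {A} (intersection, +0)
CJ@1: {G} ∩ {G} = {G} (intersection, +0)
CJQ@1: {G} ∪ {A} = {A,G} (union, +1)
DL@1: {C} ∩ {C} = {C} (intersection, +0)
EM@1: {C} ∪ {G} = {C,G} (union, +1)
DELM@1: {C} ∩ {C,G} = {C} (intersection, +0)
CDEJLMQ@1: {A,G} ∪ {C} = {A,C,G} (union, +1)
CJ@2: {T} ∪ {G} = {G,T} (union, +1)
CJQ@2: {G,T} ∪ {A} = {A,G,T} (union, +1)
DL@2: {A} ∪ {C} = {A,C} (union, +1)
EM@2: {T} ∩ {T} = {T} (intersection, +0)
DELM@2: {A,C} ∪ {T} = {A,C,T} (union, +1)
CDEJLMQ@2: {A,G,T} ∩ {A,C,T} = {A,T} (intersection, +0)
CJ@3: {G} ∩ {G} = {G} (intersection, +0)
CJQ@3: {G} ∩ {G} = {G} (intersection, +0)
DL@3: {G} ∩ {G} = {G} (intersection, +0)
EM@3: {C} ∪ {T} = {C,T} (union, +1)
DELM@3: {G} ∪ {C,T} = {C,G,T} (union, +1)
CDEJLMQ@3: {G} ∩ {C,G,T} = {G} (intersection, +0)
per-site changes: [3, 3, 4, 2]; total = 12

G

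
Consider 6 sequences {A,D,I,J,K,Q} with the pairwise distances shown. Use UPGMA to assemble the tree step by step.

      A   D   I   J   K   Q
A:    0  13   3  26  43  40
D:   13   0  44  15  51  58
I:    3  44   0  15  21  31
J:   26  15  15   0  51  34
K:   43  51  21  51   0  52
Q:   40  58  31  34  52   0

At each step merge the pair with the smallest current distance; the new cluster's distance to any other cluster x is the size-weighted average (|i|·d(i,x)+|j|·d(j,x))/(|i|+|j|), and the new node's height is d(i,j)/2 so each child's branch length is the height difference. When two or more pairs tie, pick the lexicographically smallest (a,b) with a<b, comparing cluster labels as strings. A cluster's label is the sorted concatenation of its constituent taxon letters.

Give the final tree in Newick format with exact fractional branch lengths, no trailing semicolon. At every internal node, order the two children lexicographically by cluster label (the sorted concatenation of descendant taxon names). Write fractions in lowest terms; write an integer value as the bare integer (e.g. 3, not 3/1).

((((A:3/2,I:3/2):43/4,(D:15/2,J:15/2):19/4):65/8,Q:163/8):57/40,K:109/5)

1. join A+I (d=3) ⇒ AI; edges |A|=3/2, |I|=3/2
  updated: d(AI,D)=57/2, d(AI,J)=41/2, d(AI,K)=32, d(AI,Q)=71/2
2. join D+J (d=15) ⇒ DJ; edges |D|=15/2, |J|=15/2
  updated: d(AI,DJ)=49/2, d(DJ,K)=51, d(DJ,Q)=46
3. join AI+DJ (d=49/2) ⇒ ADIJ; edges |AI|=43/4, |DJ|=19/4
  updated: d(ADIJ,K)=83/2, d(ADIJ,Q)=163/4
4. join ADIJ+Q (d=163/4) ⇒ ADIJQ; edges |ADIJ|=65/8, |Q|=163/8
  updated: d(ADIJQ,K)=218/5
5. join ADIJQ+K (d=218/5) ⇒ ADIJKQ; edges |ADIJQ|=57/40, |K|=109/5
final tree: ((((A:3/2,I:3/2):43/4,(D:15/2,J:15/2):19/4):65/8,Q:163/8):57/40,K:109/5)
total length: 3409/40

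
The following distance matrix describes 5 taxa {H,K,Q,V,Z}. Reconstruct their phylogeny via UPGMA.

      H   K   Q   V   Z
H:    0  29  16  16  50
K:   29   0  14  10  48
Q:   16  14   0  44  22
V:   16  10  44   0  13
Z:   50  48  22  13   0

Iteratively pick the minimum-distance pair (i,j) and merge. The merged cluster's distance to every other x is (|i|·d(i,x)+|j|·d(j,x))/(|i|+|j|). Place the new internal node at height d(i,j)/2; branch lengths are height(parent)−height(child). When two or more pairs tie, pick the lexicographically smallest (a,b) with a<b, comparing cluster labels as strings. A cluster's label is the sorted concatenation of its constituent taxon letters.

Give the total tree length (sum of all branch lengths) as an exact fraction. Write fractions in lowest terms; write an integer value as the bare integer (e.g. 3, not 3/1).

iteration 1: select K,V (d=10); attach at lengths (5, 5); label the merged cluster KV
  updated: d(H,KV)=45/2, d(KV,Q)=29, d(KV,Z)=61/2
iteration 2: select H,Q (d=16); attach at lengths (8, 8); label the merged cluster HQ
  updated: d(HQ,KV)=103/4, d(HQ,Z)=36
iteration 3: select HQ,KV (d=103/4); attach at lengths (39/8, 63/8); label the merged cluster HKQV
  updated: d(HKQV,Z)=133/4
iteration 4: select HKQV,Z (d=133/4); attach at lengths (15/4, 133/8); label the merged cluster HKQVZ
final tree: (((H:8,Q:8):39/8,(K:5,V:5):63/8):15/4,Z:133/8)
total length: 473/8

473/8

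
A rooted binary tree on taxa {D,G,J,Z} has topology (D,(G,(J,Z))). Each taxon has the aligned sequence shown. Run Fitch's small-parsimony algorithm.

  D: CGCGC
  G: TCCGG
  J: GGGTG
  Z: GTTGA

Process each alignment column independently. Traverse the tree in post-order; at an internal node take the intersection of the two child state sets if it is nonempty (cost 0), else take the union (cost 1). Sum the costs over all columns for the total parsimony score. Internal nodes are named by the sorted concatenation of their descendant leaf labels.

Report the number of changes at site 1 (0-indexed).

[col 0] JZ: children J:{G}, Z:{G} ∩→ {G}; cost 0
[col 0] GJZ: children G:{T}, JZ:{G} ∪→ {G,T}; cost 1
[col 0] DGJZ: children D:{C}, GJZ:{G,T} ∪→ {C,G,T}; cost 1
[col 1] JZ: children J:{G}, Z:{T} ∪→ {G,T}; cost 1
[col 1] GJZ: children G:{C}, JZ:{G,T} ∪→ {C,G,T}; cost 1
[col 1] DGJZ: children D:{G}, GJZ:{C,G,T} ∩→ {G}; cost 0
[col 2] JZ: children J:{G}, Z:{T} ∪→ {G,T}; cost 1
[col 2] GJZ: children G:{C}, JZ:{G,T} ∪→ {C,G,T}; cost 1
[col 2] DGJZ: children D:{C}, GJZ:{C,G,T} ∩→ {C}; cost 0
[col 3] JZ: children J:{T}, Z:{G} ∪→ {G,T}; cost 1
[col 3] GJZ: children G:{G}, JZ:{G,T} ∩→ {G}; cost 0
[col 3] DGJZ: children D:{G}, GJZ:{G} ∩→ {G}; cost 0
[col 4] JZ: children J:{G}, Z:{A} ∪→ {A,G}; cost 1
[col 4] GJZ: children G:{G}, JZ:{A,G} ∩→ {G}; cost 0
[col 4] DGJZ: children D:{C}, GJZ:{G} ∪→ {C,G}; cost 1
per-site changes: [2, 2, 2, 1, 2]; total = 9

2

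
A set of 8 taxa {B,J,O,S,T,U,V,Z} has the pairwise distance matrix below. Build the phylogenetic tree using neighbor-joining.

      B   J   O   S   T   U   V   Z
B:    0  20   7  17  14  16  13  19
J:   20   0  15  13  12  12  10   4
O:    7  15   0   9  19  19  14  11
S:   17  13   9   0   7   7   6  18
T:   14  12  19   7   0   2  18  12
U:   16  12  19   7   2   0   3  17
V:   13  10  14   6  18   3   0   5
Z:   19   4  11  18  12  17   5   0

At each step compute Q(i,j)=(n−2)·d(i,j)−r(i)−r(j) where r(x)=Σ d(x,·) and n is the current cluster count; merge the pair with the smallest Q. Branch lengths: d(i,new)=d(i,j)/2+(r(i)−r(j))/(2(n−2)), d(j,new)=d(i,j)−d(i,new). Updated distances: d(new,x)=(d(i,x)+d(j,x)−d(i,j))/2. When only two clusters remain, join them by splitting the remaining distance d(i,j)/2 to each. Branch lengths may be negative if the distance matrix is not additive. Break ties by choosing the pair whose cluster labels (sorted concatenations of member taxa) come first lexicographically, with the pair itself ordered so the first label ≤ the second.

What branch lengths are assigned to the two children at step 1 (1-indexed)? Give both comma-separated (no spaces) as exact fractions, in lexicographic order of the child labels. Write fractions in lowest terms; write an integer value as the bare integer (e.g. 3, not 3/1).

9/2,5/2

iteration 1: select B,O (d=7, Q=-158); attach at lengths (9/2, 5/2); label the merged cluster BO
  updated: d(BO,J)=14, d(BO,S)=19/2, d(BO,T)=13, d(BO,U)=14, d(BO,V)=10, d(BO,Z)=23/2
iteration 2: select J,Z (d=4, Q=-225/2); attach at lengths (7/4, 9/4); label the merged cluster JZ
  updated: d(BO,JZ)=43/4, d(JZ,S)=27/2, d(JZ,T)=10, d(JZ,U)=25/2, d(JZ,V)=11/2
iteration 3: select T,U (d=2, Q=-161/2); attach at lengths (39/16, -7/16); label the merged cluster TU
  updated: d(BO,TU)=25/2, d(JZ,TU)=41/4, d(S,TU)=6, d(TU,V)=19/2
iteration 4: select S,TU (d=6, Q=-221/4); attach at lengths (59/24, 85/24); label the merged cluster STU
  updated: d(BO,STU)=8, d(JZ,STU)=71/8, d(STU,V)=19/4
iteration 5: select BO,STU (d=8, Q=-275/8); attach at lengths (185/32, 71/32); label the merged cluster BOSTU
  updated: d(BOSTU,JZ)=93/16, d(BOSTU,V)=27/8
iteration 6: select BOSTU,JZ (d=93/16, Q=-235/16); attach at lengths (59/32, 127/32); label the merged cluster BJOSTUZ
  updated: d(BJOSTUZ,V)=49/32
iteration 7: select BJOSTUZ,V (d=49/32); attach at lengths (49/64, 49/64); label the merged cluster BJOSTUVZ
final tree: ((((B:9/2,O:5/2):185/32,(S:59/24,(T:39/16,U:-7/16):85/24):71/32):59/32,(J:7/4,Z:9/4):127/32):49/64,V:49/64)
total length: 1099/32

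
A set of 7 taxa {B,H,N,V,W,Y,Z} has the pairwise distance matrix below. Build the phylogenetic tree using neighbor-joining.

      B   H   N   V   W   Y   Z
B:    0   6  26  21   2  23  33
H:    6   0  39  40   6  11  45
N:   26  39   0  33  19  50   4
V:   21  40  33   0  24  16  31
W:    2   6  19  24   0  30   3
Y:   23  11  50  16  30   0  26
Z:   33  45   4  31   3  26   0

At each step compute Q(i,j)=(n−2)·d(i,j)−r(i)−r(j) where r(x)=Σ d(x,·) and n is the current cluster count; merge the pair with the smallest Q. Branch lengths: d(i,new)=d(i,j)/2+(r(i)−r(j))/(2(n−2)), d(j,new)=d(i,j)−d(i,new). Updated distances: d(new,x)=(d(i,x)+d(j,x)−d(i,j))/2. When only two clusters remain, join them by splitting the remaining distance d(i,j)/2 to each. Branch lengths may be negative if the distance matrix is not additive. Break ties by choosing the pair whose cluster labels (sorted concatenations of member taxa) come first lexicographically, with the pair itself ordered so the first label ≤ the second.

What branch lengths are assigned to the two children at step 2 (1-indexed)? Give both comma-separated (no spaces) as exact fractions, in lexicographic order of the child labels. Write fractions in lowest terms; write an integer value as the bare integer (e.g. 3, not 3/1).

79/8,49/8

step 1: merge (N,Z) at d=4, Q=-293; branch lengths N→49/10, Z→-9/10; new cluster NZ
  updated: d(B,NZ)=55/2, d(H,NZ)=40, d(NZ,V)=30, d(NZ,W)=9, d(NZ,Y)=36
step 2: merge (V,Y) at d=16, Q=-183; branch lengths V→79/8, Y→49/8; new cluster VY
  updated: d(B,VY)=14, d(H,VY)=35/2, d(NZ,VY)=25, d(VY,W)=19
step 3: merge (NZ,W) at d=9, Q=-221/2; branch lengths NZ→185/12, W→-77/12; new cluster NWZ
  updated: d(B,NWZ)=41/4, d(H,NWZ)=37/2, d(NWZ,VY)=35/2
step 4: merge (B,H) at d=6, Q=-241/4; branch lengths B→1/16, H→95/16; new cluster BH
  updated: d(BH,NWZ)=91/8, d(BH,VY)=51/4
step 5: merge (BH,NWZ) at d=91/8, Q=-333/8; branch lengths BH→53/16, NWZ→129/16; new cluster BHNWZ
  updated: d(BHNWZ,VY)=151/16
step 6: merge (BHNWZ,VY) at d=151/16; branch lengths BHNWZ→151/32, VY→151/32; new cluster BHNVWYZ
final tree: (((B:1/16,H:95/16):53/16,((N:49/10,Z:-9/10):185/12,W:-77/12):129/16):151/32,(V:79/8,Y:49/8):151/32)
total length: 893/16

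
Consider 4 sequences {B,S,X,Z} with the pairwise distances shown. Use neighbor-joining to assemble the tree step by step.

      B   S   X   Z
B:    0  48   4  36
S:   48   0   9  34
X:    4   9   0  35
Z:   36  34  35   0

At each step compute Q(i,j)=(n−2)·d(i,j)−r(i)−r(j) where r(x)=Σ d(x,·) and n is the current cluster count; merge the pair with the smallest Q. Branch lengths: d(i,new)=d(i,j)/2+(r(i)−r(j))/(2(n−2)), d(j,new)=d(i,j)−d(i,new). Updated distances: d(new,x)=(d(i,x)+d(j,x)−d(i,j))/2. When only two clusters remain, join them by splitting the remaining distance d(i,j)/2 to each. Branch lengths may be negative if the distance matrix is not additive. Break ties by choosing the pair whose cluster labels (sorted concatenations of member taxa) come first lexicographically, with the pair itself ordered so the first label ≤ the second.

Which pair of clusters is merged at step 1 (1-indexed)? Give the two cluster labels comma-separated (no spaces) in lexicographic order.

step 1: merge (B,X) at d=4, Q=-128; branch lengths B→12, X→-8; new cluster BX
  updated: d(BX,S)=53/2, d(BX,Z)=67/2
step 2: merge (BX,S) at d=53/2, Q=-94; branch lengths BX→13, S→27/2; new cluster BSX
  updated: d(BSX,Z)=41/2
step 3: merge (BSX,Z) at d=41/2; branch lengths BSX→41/4, Z→41/4; new cluster BSXZ
final tree: (((B:12,X:-8):13,S:27/2):41/4,Z:41/4)
total length: 51

B,X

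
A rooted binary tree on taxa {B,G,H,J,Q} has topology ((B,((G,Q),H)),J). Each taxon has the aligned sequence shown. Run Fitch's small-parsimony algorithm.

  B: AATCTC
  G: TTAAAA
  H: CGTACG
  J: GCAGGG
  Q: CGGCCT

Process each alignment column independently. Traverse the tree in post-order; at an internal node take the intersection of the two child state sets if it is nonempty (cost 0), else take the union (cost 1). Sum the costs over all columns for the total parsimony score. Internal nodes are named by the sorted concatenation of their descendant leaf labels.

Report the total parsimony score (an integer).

18

[col 0] GQ: children G:{T}, Q:{C} ∪→ {C,T}; cost 1
[col 0] GHQ: children GQ:{C,T}, H:{C} ∩→ {C}; cost 0
[col 0] BGHQ: children B:{A}, GHQ:{C} ∪→ {A,C}; cost 1
[col 0] BGHJQ: children BGHQ:{A,C}, J:{G} ∪→ {A,C,G}; cost 1
[col 1] GQ: children G:{T}, Q:{G} ∪→ {G,T}; cost 1
[col 1] GHQ: children GQ:{G,T}, H:{G} ∩→ {G}; cost 0
[col 1] BGHQ: children B:{A}, GHQ:{G} ∪→ {A,G}; cost 1
[col 1] BGHJQ: children BGHQ:{A,G}, J:{C} ∪→ {A,C,G}; cost 1
[col 2] GQ: children G:{A}, Q:{G} ∪→ {A,G}; cost 1
[col 2] GHQ: children GQ:{A,G}, H:{T} ∪→ {A,G,T}; cost 1
[col 2] BGHQ: children B:{T}, GHQ:{A,G,T} ∩→ {T}; cost 0
[col 2] BGHJQ: children BGHQ:{T}, J:{A} ∪→ {A,T}; cost 1
[col 3] GQ: children G:{A}, Q:{C} ∪→ {A,C}; cost 1
[col 3] GHQ: children GQ:{A,C}, H:{A} ∩→ {A}; cost 0
[col 3] BGHQ: children B:{C}, GHQ:{A} ∪→ {A,C}; cost 1
[col 3] BGHJQ: children BGHQ:{A,C}, J:{G} ∪→ {A,C,G}; cost 1
[col 4] GQ: children G:{A}, Q:{C} ∪→ {A,C}; cost 1
[col 4] GHQ: children GQ:{A,C}, H:{C} ∩→ {C}; cost 0
[col 4] BGHQ: children B:{T}, GHQ:{C} ∪→ {C,T}; cost 1
[col 4] BGHJQ: children BGHQ:{C,T}, J:{G} ∪→ {C,G,T}; cost 1
[col 5] GQ: children G:{A}, Q:{T} ∪→ {A,T}; cost 1
[col 5] GHQ: children GQ:{A,T}, H:{G} ∪→ {A,G,T}; cost 1
[col 5] BGHQ: children B:{C}, GHQ:{A,G,T} ∪→ {A,C,G,T}; cost 1
[col 5] BGHJQ: children BGHQ:{A,C,G,T}, J:{G} ∩→ {G}; cost 0
per-site changes: [3, 3, 3, 3, 3, 3]; total = 18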